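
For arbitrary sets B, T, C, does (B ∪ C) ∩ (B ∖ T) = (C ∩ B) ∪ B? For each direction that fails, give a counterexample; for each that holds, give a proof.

Forward inclusion. Let x ∈ (B ∪ C) ∩ (B ∖ T). Then either x ∈ B and x ∉ T, C; or x ∈ B ∩ C and x ∉ T. In each case x ∈ (C ∩ B) ∪ B, so (B ∪ C) ∩ (B ∖ T) ⊆ (C ∩ B) ∪ B.

Reverse inclusion. This inclusion fails. Take B = {1}, T = {1}, C = ∅; then 1 ∈ (C ∩ B) ∪ B but 1 ∉ (B ∪ C) ∩ (B ∖ T).

(⊆) holds; (⊇) fails.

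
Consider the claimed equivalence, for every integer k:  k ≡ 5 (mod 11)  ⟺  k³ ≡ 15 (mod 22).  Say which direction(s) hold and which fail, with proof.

[⇒] This fails: take k = 16. Then 16 ≡ 5 (mod 11), but 16³ = 4096 ≡ 4 (mod 22), not 15.

[⇐] Conversely, the residues r modulo 22 with r³ ≡ 15 (mod 22) are exactly {5}, and each is ≡ 5 (mod 11).

Only the reverse direction holds.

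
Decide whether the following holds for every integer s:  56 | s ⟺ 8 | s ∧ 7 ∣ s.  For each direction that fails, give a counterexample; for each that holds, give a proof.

Both directions hold.

[⇒] If 56 ∣ s, write s = 56q. Since 56 = 7·8, s = 8·(7q), so 8 ∣ s; and since 56 = 8·7, s = 7·(8q), so 7 ∣ s.

[⇐] Suppose 8 ∣ s and 7 ∣ s. Any common multiple of 8 and 7 is a multiple of their lcm; here gcd(8, 7) = 1, so lcm(8, 7) = 8·7 = 56, so 56 ∣ s.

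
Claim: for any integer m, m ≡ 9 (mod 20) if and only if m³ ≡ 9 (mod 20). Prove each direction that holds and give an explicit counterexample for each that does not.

Forward direction. Suppose m ≡ 9 (mod 20). Write m = 20j + 9. Then (20j + 9)³ = 8000j³ + 10800j² + 4860j + 729 = 20(400j³ + 540j² + 243j + 36) + 9, so m³ ≡ 9 (mod 20).

Converse. Suppose m³ ≡ 9 (mod 20). The only residue r in {0, …, 19} with r³ ≡ 9 (mod 20) is r = 9, so m ≡ 9 (mod 20).

Both directions hold.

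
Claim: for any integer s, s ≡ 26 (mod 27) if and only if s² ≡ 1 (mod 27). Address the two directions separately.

Only the forward implication holds.

[⇒] Suppose s ≡ 26 (mod 27). Write s = 27j + 26. Then (27j + 26)² = 729j² + 1404j + 676 = 27(27j² + 52j + 25) + 1, so s² ≡ 1 (mod 27).

[⇐] This fails: take s = 1. Then 1² = 1 ≡ 1 (mod 27), yet 1 ≡ 1 (mod 27), not 26.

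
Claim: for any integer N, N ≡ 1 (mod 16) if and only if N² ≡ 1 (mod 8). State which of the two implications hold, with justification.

Only the forward implication holds.

(⟹) Suppose N ≡ 1 (mod 16). Then N² ≡ 1² = 1 (mod 16), and since 8 ∣ 16, also N² ≡ 1 (mod 8).

(⟸) This fails: take N = 3. Then 3² = 9 ≡ 1 (mod 8), yet 3 ≡ 3 (mod 16), not 1.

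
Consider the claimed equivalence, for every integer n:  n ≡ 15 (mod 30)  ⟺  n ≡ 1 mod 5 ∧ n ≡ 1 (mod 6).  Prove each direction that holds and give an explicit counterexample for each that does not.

[⇒] This fails: n = 15 gives 15 ≡ 15 (mod 30) but 15 ≡ 0 (mod 5), so the conjunction on the right does not hold.

[⇐] This fails: n = 1 satisfies both congruences on the right (1 ≡ 1 mod 5 and 1 ≡ 1 mod 6) yet 1 ≡ 1 (mod 30), not 15.

Neither direction holds.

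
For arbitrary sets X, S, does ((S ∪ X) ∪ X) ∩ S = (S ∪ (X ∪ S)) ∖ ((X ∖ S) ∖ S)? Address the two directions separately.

Both inclusions hold.

Reverse inclusion. Let x ∈ (S ∪ (X ∪ S)) ∖ ((X ∖ S) ∖ S). Then either x ∈ S and x ∉ X; or x ∈ X ∩ S. In each case x ∈ ((S ∪ X) ∪ X) ∩ S, so (S ∪ (X ∪ S)) ∖ ((X ∖ S) ∖ S) ⊆ ((S ∪ X) ∪ X) ∩ S.

Forward inclusion. Let x ∈ ((S ∪ X) ∪ X) ∩ S. Then either x ∈ S and x ∉ X; or x ∈ X ∩ S. In each case x ∈ (S ∪ (X ∪ S)) ∖ ((X ∖ S) ∖ S), so ((S ∪ X) ∪ X) ∩ S ⊆ (S ∪ (X ∪ S)) ∖ ((X ∖ S) ∖ S).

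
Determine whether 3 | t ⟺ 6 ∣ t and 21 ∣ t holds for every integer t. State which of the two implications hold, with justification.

Forward direction. This fails: take t = 3. Certainly 3 ∣ 3, but 6 ∤ 3.

Converse. Suppose 6 ∣ t and 21 ∣ t. Any common multiple of 6 and 21 is a multiple of their lcm; here lcm(6, 21) = 6·21/gcd(6, 21) = 126/3 = 42, so 42 ∣ t. Since 3 ∣ 42, it follows that 3 ∣ t.

Not equivalent: only (⇐) holds.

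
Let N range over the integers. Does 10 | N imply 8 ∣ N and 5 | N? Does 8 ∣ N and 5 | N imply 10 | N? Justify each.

(⟹) This fails: take N = 10. Certainly 10 ∣ 10, but 8 ∤ 10.

(⟸) Suppose 8 ∣ N and 5 ∣ N. Any common multiple of 8 and 5 is a multiple of their lcm; here gcd(8, 5) = 1, so lcm(8, 5) = 8·5 = 40, so 40 ∣ N. Since 10 ∣ 40, it follows that 10 ∣ N.

Only the converse holds.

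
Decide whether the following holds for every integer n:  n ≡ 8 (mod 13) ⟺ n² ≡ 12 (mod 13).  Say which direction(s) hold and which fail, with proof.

(⇒) holds; (⇐) fails.

(⇐) This fails: take n = 5. Then 5² = 25 ≡ 12 (mod 13), yet 5 ≡ 5 (mod 13), not 8.

(⇒) Suppose n ≡ 8 (mod 13). Write n = 13j + 8. Then (13j + 8)² = 169j² + 208j + 64 = 13(13j² + 16j + 4) + 12, so n² ≡ 12 (mod 13).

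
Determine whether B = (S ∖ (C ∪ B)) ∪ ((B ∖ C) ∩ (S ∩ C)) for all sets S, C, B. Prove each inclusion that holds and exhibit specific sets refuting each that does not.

Neither inclusion holds.

Forward inclusion. This inclusion fails. Take S = ∅, C = ∅, B = {1}; then 1 ∈ B but 1 ∉ (S ∖ (C ∪ B)) ∪ ((B ∖ C) ∩ (S ∩ C)).

Reverse inclusion. This inclusion fails. Take S = {1}, C = ∅, B = ∅; then 1 ∈ (S ∖ (C ∪ B)) ∪ ((B ∖ C) ∩ (S ∩ C)) but 1 ∉ B.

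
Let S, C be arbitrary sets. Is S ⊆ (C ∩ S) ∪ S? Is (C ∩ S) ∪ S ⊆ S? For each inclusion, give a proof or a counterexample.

(⟹) Let x ∈ S. Then either x ∈ S and x ∉ C; or x ∈ S ∩ C. In each case x ∈ (C ∩ S) ∪ S, so S ⊆ (C ∩ S) ∪ S.

(⟸) Let x ∈ (C ∩ S) ∪ S. Then either x ∈ S and x ∉ C; or x ∈ S ∩ C. In each case x ∈ S, so (C ∩ S) ∪ S ⊆ S.

Both inclusions hold; the sets are equal.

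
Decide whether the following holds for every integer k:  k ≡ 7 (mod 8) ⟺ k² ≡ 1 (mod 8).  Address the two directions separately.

[⇒] Suppose k ≡ 7 (mod 8). Write k = 8j + 7. Then (8j + 7)² = 64j² + 112j + 49 = 8(8j² + 14j + 6) + 1, so k² ≡ 1 (mod 8).

[⇐] This fails: take k = 1. Then 1² = 1 ≡ 1 (mod 8), yet 1 ≡ 1 (mod 8), not 7.

Not equivalent: only (⇒) holds.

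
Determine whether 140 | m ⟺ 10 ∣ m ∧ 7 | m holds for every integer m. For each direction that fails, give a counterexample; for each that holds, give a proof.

Forward direction. If 140 ∣ m, write m = 140q. Since 140 = 14·10, m = 10·(14q), so 10 ∣ m; and since 140 = 20·7, m = 7·(20q), so 7 ∣ m.

Converse. This fails: take m = 70. Both 10 ∣ 70 and 7 ∣ 70, yet 70 is not a multiple of 140 (since 70 = 0·140 + 70), so 140 ∤ 70.

Only the forward implication holds.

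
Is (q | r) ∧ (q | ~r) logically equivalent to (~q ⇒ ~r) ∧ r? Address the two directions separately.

Forward direction. This fails. Under q = T, r = F, the left side is true but the right side is false.

Converse. Assume the antecedent. If q is true, (q | r) ∧ (q | ~r) reduces to true regardless of the other variables. If q is false, the antecedent cannot hold. Either way (q | r) ∧ (q | ~r) holds.

The forward direction fails; the converse holds.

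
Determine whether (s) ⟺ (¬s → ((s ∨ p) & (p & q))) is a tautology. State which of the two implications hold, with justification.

(→) Assume the antecedent. If s is true, ¬s → ((s ∨ p) & (p & q)) reduces to true regardless of the other variables. If s is false, the antecedent cannot hold. Either way ¬s → ((s ∨ p) & (p & q)) holds.

(←) This fails. Under s = F, q = T, p = T, the left side is false but the right side is true.

Only the forward implication holds.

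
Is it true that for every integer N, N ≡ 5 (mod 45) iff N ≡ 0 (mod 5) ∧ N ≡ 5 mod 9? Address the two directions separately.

(→) Suppose N ≡ 5 (mod 45); write N = 45j + 5. Since 5 ∣ 45, reducing mod 5 gives N ≡ 5 ≡ 0 (mod 5); since 9 ∣ 45, reducing mod 9 gives N ≡ 5 (mod 9).

(←) Conversely, if N ≡ 0 (mod 5) and N ≡ 5 (mod 9), then by the Chinese remainder theorem N ≡ 5 (mod 45). This is exactly N ≡ 5 (mod 45).

Both implications hold.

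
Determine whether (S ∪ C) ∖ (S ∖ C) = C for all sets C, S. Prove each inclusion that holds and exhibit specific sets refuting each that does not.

Both inclusions hold.

Forward inclusion. Let x ∈ (S ∪ C) ∖ (S ∖ C). Then either x ∈ C and x ∉ S; or x ∈ C ∩ S. In each case x ∈ C, so (S ∪ C) ∖ (S ∖ C) ⊆ C.

Reverse inclusion. Let x ∈ C. Then either x ∈ C and x ∉ S; or x ∈ C ∩ S. In each case x ∈ (S ∪ C) ∖ (S ∖ C), so C ⊆ (S ∪ C) ∖ (S ∖ C).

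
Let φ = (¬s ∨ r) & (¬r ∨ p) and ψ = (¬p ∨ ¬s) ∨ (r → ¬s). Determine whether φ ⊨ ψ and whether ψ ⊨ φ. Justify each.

Both directions fail.

(→) This fails. Under p = T, s = T, r = T, the left side is true but the right side is false.

(←) This fails. Under p = F, s = T, r = F, the left side is false but the right side is true.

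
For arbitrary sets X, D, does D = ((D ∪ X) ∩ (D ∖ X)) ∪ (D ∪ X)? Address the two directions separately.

Only the forward inclusion holds.

(⊇) This inclusion fails. Take X = {1}, D = ∅; then 1 ∈ ((D ∪ X) ∩ (D ∖ X)) ∪ (D ∪ X) but 1 ∉ D.

(⊆) Let x ∈ D. Then either x ∈ D and x ∉ X; or x ∈ X ∩ D. In each case x ∈ ((D ∪ X) ∩ (D ∖ X)) ∪ (D ∪ X), so D ⊆ ((D ∪ X) ∩ (D ∖ X)) ∪ (D ∪ X).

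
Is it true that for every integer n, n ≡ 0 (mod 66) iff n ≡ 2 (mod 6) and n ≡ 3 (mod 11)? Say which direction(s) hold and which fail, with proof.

(⇒) fails and (⇐) fails.

(⟹) This fails: n = 0 gives 0 ≡ 0 (mod 66) but 0 ≡ 0 (mod 6), so the conjunction on the right does not hold.

(⟸) This fails: n = 14 satisfies both congruences on the right (14 ≡ 2 mod 6 and 14 ≡ 3 mod 11) yet 14 ≡ 14 (mod 66), not 0.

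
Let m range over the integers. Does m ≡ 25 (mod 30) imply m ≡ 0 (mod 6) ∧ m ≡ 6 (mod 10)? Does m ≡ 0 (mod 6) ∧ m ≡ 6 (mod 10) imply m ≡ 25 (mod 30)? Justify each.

Neither direction holds.

(⟹) This fails: m = 25 gives 25 ≡ 25 (mod 30) but 25 ≡ 1 (mod 6), so the conjunction on the right does not hold.

(⟸) This fails: m = 6 satisfies both congruences on the right (6 ≡ 0 mod 6 and 6 ≡ 6 mod 10) yet 6 ≡ 6 (mod 30), not 25.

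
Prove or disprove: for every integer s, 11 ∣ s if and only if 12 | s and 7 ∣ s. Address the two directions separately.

Both directions fail.

(→) This fails: take s = 11. Certainly 11 ∣ 11, but 12 ∤ 11.

(←) This fails: take s = 84. Both 12 ∣ 84 and 7 ∣ 84, yet 84 is not a multiple of 11 (since 84 = 7·11 + 7), so 11 ∤ 84.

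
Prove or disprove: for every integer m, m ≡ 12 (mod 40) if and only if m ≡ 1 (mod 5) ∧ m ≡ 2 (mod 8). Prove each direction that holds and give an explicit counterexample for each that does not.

[⇒] This fails: m = 12 gives 12 ≡ 12 (mod 40) but 12 ≡ 2 (mod 5), so the conjunction on the right does not hold.

[⇐] This fails: m = 26 satisfies both congruences on the right (26 ≡ 1 mod 5 and 26 ≡ 2 mod 8) yet 26 ≡ 26 (mod 40), not 12.

Neither implication holds.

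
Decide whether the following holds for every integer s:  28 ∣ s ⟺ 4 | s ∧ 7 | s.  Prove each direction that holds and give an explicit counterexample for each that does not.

Forward direction. If 28 ∣ s, write s = 28q. Since 28 = 7·4, s = 4·(7q), so 4 ∣ s; and since 28 = 4·7, s = 7·(4q), so 7 ∣ s.

Converse. Suppose 4 ∣ s and 7 ∣ s. Any common multiple of 4 and 7 is a multiple of their lcm; here gcd(4, 7) = 1, so lcm(4, 7) = 4·7 = 28, so 28 ∣ s.

Equivalent; both directions hold.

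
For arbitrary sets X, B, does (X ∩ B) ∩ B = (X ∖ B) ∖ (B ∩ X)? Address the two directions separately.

(⟹) This inclusion fails. Take X = {1}, B = {1}; then 1 ∈ (X ∩ B) ∩ B but 1 ∉ (X ∖ B) ∖ (B ∩ X).

(⟸) This inclusion fails. Take X = {1}, B = ∅; then 1 ∈ (X ∖ B) ∖ (B ∩ X) but 1 ∉ (X ∩ B) ∩ B.

Neither inclusion holds.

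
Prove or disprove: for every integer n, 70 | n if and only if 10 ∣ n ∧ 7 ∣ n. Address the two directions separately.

(⇐) Suppose 10 ∣ n and 7 ∣ n. Any common multiple of 10 and 7 is a multiple of their lcm; here gcd(10, 7) = 1, so lcm(10, 7) = 10·7 = 70, so 70 ∣ n.

(⇒) If 70 ∣ n, write n = 70q. Since 70 = 7·10, n = 10·(7q), so 10 ∣ n; and since 70 = 10·7, n = 7·(10q), so 7 ∣ n.

Both directions hold.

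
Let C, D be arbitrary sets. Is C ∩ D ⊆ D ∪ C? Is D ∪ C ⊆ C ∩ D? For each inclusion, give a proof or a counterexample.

Only the forward inclusion holds.

(⟹) Let x ∈ C ∩ D. Then x ∈ C ∩ D, from which x ∈ D ∪ C.

(⟸) This inclusion fails. Take C = {1}, D = ∅; then 1 ∈ D ∪ C but 1 ∉ C ∩ D.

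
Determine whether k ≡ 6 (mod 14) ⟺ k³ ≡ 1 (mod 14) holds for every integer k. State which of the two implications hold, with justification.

(→) This fails: take k = 6. Then 6 ≡ 6 (mod 14), but 6³ = 216 ≡ 6 (mod 14), not 1.

(←) This fails: take k = 1. Then 1³ = 1 ≡ 1 (mod 14), yet 1 ≡ 1 (mod 14), not 6.

Both directions fail.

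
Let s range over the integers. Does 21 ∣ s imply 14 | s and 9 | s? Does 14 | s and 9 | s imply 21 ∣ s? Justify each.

The forward direction fails; the converse holds.

Forward direction. This fails: take s = 21. Certainly 21 ∣ 21, but 14 ∤ 21.

Converse. Suppose 14 ∣ s and 9 ∣ s. Any common multiple of 14 and 9 is a multiple of their lcm; here gcd(14, 9) = 1, so lcm(14, 9) = 14·9 = 126, so 126 ∣ s. Since 21 ∣ 126, it follows that 21 ∣ s.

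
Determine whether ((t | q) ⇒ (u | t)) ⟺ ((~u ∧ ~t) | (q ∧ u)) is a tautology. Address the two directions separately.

[⇒] This fails. Under u = T, q = F, t = F, the left side is true but the right side is false.

[⇐] This fails. Under u = F, q = T, t = F, the left side is false but the right side is true.

Both directions fail.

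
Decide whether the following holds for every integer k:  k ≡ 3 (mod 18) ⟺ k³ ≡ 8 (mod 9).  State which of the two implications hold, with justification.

Forward direction. This fails: take k = 3. Then 3 ≡ 3 (mod 18), but 3³ = 27 ≡ 0 (mod 9), not 8.

Converse. This fails: take k = 2. Then 2³ = 8 ≡ 8 (mod 9), yet 2 ≡ 2 (mod 18), not 3.

Neither implication holds.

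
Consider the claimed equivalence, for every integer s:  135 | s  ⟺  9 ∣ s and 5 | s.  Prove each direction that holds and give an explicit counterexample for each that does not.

[⇐] This fails: take s = 45. Both 9 ∣ 45 and 5 ∣ 45, yet 45 is not a multiple of 135 (since 45 = 0·135 + 45), so 135 ∤ 45.

[⇒] If 135 ∣ s, write s = 135q. Since 135 = 15·9, s = 9·(15q), so 9 ∣ s; and since 135 = 27·5, s = 5·(27q), so 5 ∣ s.

(⇒) holds; (⇐) fails.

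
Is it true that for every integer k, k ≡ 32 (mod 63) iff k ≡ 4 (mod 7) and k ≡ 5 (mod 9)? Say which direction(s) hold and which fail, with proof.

Forward direction. Suppose k ≡ 32 (mod 63); write k = 63j + 32. Since 7 ∣ 63, reducing mod 7 gives k ≡ 32 ≡ 4 (mod 7); since 9 ∣ 63, reducing mod 9 gives k ≡ 32 ≡ 5 (mod 9).

Converse. If k ≡ 4 (mod 7) and k ≡ 5 (mod 9), then by the Chinese remainder theorem k ≡ 32 (mod 63). This is exactly k ≡ 32 (mod 63).

Both implications hold.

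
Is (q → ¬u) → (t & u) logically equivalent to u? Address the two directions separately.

Only the forward direction holds.

Converse. This fails. Under t = F, q = F, u = T, the left side is false but the right side is true.

Forward direction. Assume the antecedent. If t is true, the antecedent forces (t = T, q = F, u = T) or (t = T, q = T, u = T), and u holds there. If t is false, the antecedent forces (t = F, q = T, u = T), and u holds there. Either way u holds.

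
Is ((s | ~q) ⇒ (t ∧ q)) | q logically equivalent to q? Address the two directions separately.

Equivalent; both directions hold.

[⇒] Assume the antecedent. If t is true, the antecedent forces (t = T, s = F, q = T) or (t = T, s = T, q = T), and q holds there. If t is false, the antecedent forces (t = F, s = F, q = T) or (t = F, s = T, q = T), and q holds there. Either way q holds.

[⇐] Assume the antecedent. If t is true, the antecedent forces (t = T, s = F, q = T) or (t = T, s = T, q = T), and ((s | ~q) ⇒ (t ∧ q)) | q holds there. If t is false, the antecedent forces (t = F, s = F, q = T) or (t = F, s = T, q = T), and ((s | ~q) ⇒ (t ∧ q)) | q holds there. Either way ((s | ~q) ⇒ (t ∧ q)) | q holds.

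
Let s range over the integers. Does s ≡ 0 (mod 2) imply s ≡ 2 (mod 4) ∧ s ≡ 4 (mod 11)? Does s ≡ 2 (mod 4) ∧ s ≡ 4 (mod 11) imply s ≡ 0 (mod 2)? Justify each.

(⟹) This fails: s = 0 gives 0 ≡ 0 (mod 2) but 0 ≡ 0 (mod 4), so the conjunction on the right does not hold.

(⟸) Conversely, if s ≡ 2 (mod 4) and s ≡ 4 (mod 11), then by the Chinese remainder theorem s ≡ 26 (mod 44). Since 26 ≡ 0 (mod 2) and 2 ∣ 44, we get s ≡ 0 (mod 2).

Only the reverse direction holds.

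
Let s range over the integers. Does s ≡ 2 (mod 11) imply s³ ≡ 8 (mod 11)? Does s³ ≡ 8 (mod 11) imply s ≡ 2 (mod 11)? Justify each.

Both directions hold; the statement is true.

(⇒) Suppose s ≡ 2 (mod 11). Write s = 11j + 2. Then (11j + 2)³ = 1331j³ + 726j² + 132j + 8 = 11(121j³ + 66j² + 12j) + 8, so s³ ≡ 8 (mod 11).

(⇐) Conversely, suppose s³ ≡ 8 (mod 11). The only residue r in {0, …, 10} with r³ ≡ 8 (mod 11) is r = 2, so s ≡ 2 (mod 11).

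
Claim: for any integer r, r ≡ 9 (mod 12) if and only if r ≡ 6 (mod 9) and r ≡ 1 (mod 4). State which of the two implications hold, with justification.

(⇒) fails; (⇐) holds.

Converse. If r ≡ 6 (mod 9) and r ≡ 1 (mod 4), then by the Chinese remainder theorem r ≡ 33 (mod 36). Since 33 ≡ 9 (mod 12) and 12 ∣ 36, we get r ≡ 9 (mod 12).

Forward direction. This fails: r = 9 gives 9 ≡ 9 (mod 12) but 9 ≡ 0 (mod 9), so the conjunction on the right does not hold.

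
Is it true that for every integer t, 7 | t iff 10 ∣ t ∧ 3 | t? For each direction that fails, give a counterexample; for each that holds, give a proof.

Neither implication holds.

Forward direction. This fails: take t = 7. Certainly 7 ∣ 7, but 10 ∤ 7.

Converse. This fails: take t = 30. Both 10 ∣ 30 and 3 ∣ 30, yet 30 is not a multiple of 7 (since 30 = 4·7 + 2), so 7 ∤ 30.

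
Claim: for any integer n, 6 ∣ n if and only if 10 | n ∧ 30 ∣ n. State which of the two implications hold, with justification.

(⇒) This fails: take n = 6. Certainly 6 ∣ 6, but 10 ∤ 6.

(⇐) Suppose 10 ∣ n and 30 ∣ n. Any common multiple of 10 and 30 is a multiple of their lcm; here lcm(10, 30) = 10·30/gcd(10, 30) = 300/10 = 30, so 30 ∣ n. Since 6 ∣ 30, it follows that 6 ∣ n.

(⇒) fails; (⇐) holds.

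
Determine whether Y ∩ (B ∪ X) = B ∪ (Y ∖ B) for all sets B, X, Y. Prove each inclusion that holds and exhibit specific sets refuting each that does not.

(⊆) holds; (⊇) fails.

(⊆) Let x ∈ Y ∩ (B ∪ X). Then either x ∈ B ∩ Y and x ∉ X; or x ∈ X ∩ Y and x ∉ B; or x ∈ B ∩ X ∩ Y. In each case x ∈ B ∪ (Y ∖ B), so Y ∩ (B ∪ X) ⊆ B ∪ (Y ∖ B).

(⊇) This inclusion fails. Take B = {1}, X = ∅, Y = ∅; then 1 ∈ B ∪ (Y ∖ B) but 1 ∉ Y ∩ (B ∪ X).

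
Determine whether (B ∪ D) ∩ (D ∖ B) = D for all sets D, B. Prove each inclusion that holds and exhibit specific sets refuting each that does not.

(⟸) This inclusion fails. Take D = {1}, B = {1}; then 1 ∈ D but 1 ∉ (B ∪ D) ∩ (D ∖ B).

(⟹) Let x ∈ (B ∪ D) ∩ (D ∖ B). Then x ∈ D and x ∉ B, from which x ∈ D.

The sets are not equal: only the forward inclusion holds.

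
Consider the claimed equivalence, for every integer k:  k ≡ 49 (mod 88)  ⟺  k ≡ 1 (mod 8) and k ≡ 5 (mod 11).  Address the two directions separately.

(⟹) Suppose k ≡ 49 (mod 88); write k = 88j + 49. Since 8 ∣ 88, reducing mod 8 gives k ≡ 49 ≡ 1 (mod 8); since 11 ∣ 88, reducing mod 11 gives k ≡ 49 ≡ 5 (mod 11).

(⟸) Conversely, if k ≡ 1 (mod 8) and k ≡ 5 (mod 11), then by the Chinese remainder theorem k ≡ 49 (mod 88). This is exactly k ≡ 49 (mod 88).

Both implications hold.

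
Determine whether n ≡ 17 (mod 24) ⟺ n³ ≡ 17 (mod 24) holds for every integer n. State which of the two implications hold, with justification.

[⇒] Suppose n ≡ 17 (mod 24). Write n = 24j + 17. Then (24j + 17)³ = 13824j³ + 29376j² + 20808j + 4913 = 24(576j³ + 1224j² + 867j + 204) + 17, so n³ ≡ 17 (mod 24).

[⇐] Conversely, suppose n³ ≡ 17 (mod 24). The only residue r in {0, …, 23} with r³ ≡ 17 (mod 24) is r = 17, so n ≡ 17 (mod 24).

Both implications hold.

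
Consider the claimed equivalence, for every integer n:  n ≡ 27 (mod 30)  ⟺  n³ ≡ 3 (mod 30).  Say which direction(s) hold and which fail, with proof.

Both directions hold.

(→) Suppose n ≡ 27 (mod 30). Write n = 30j + 27. Then (30j + 27)³ = 27000j³ + 72900j² + 65610j + 19683 = 30(900j³ + 2430j² + 2187j + 656) + 3, so n³ ≡ 3 (mod 30).

(←) Conversely, suppose n³ ≡ 3 (mod 30). The only residue r in {0, …, 29} with r³ ≡ 3 (mod 30) is r = 27, so n ≡ 27 (mod 30).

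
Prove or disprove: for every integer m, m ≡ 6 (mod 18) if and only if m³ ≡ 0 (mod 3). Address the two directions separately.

The forward direction holds; the converse fails.

[⇒] Suppose m ≡ 6 (mod 18). Then m³ ≡ 6³ = 216 (mod 18), and since 3 ∣ 18, also m³ ≡ 0 (mod 3).

[⇐] This fails: take m = 0. Then 0³ = 0 ≡ 0 (mod 3), yet 0 ≡ 0 (mod 18), not 6.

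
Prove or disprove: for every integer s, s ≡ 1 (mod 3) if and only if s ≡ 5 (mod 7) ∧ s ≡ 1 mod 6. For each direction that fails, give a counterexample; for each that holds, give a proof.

Not equivalent: only (⇐) holds.

(⟹) This fails: s = 1 gives 1 ≡ 1 (mod 3) but 1 ≡ 1 (mod 7), so the conjunction on the right does not hold.

(⟸) Conversely, if s ≡ 5 (mod 7) and s ≡ 1 (mod 6), then by the Chinese remainder theorem s ≡ 19 (mod 42). Since 19 ≡ 1 (mod 3) and 3 ∣ 42, we get s ≡ 1 (mod 3).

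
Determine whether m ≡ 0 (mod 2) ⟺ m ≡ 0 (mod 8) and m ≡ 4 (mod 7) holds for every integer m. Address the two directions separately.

Only the converse holds.

(⇒) This fails: m = 0 gives 0 ≡ 0 (mod 2) but 0 ≡ 0 (mod 7), so the conjunction on the right does not hold.

(⇐) Conversely, if m ≡ 0 (mod 8) and m ≡ 4 (mod 7), then by the Chinese remainder theorem m ≡ 32 (mod 56). Since 32 ≡ 0 (mod 2) and 2 ∣ 56, we get m ≡ 0 (mod 2).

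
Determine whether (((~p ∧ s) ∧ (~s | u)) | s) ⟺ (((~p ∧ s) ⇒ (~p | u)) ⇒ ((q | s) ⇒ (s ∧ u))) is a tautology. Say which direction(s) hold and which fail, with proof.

Neither direction holds.

[⇒] This fails. Under p = F, s = T, u = F, q = F, the left side is true but the right side is false.

[⇐] This fails. Under p = F, s = F, u = F, q = F, the left side is false but the right side is true.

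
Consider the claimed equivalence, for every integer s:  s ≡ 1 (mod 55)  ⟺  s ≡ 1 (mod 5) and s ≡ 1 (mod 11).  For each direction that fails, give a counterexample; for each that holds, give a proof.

Both implications hold.

Forward direction. Suppose s ≡ 1 (mod 55); write s = 55j + 1. Since 5 ∣ 55, reducing mod 5 gives s ≡ 1 (mod 5); since 11 ∣ 55, reducing mod 11 gives s ≡ 1 (mod 11).

Converse. If s ≡ 1 (mod 5) and s ≡ 1 (mod 11), then by the Chinese remainder theorem s ≡ 1 (mod 55). This is exactly s ≡ 1 (mod 55).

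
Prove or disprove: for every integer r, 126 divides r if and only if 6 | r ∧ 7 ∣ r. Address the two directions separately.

[⇒] If 126 ∣ r, write r = 126q. Since 126 = 21·6, r = 6·(21q), so 6 ∣ r; and since 126 = 18·7, r = 7·(18q), so 7 ∣ r.

[⇐] This fails: take r = 42. Both 6 ∣ 42 and 7 ∣ 42, yet 42 is not a multiple of 126 (since 42 = 0·126 + 42), so 126 ∤ 42.

Only the forward direction holds.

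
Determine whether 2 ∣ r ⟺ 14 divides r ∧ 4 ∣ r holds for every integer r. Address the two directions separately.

(⇒) fails; (⇐) holds.

(⇒) This fails: take r = 2. Certainly 2 ∣ 2, but 14 ∤ 2.

(⇐) Suppose 14 ∣ r and 4 ∣ r. Any common multiple of 14 and 4 is a multiple of their lcm; here lcm(14, 4) = 14·4/gcd(14, 4) = 56/2 = 28, so 28 ∣ r. Since 2 ∣ 28, it follows that 2 ∣ r.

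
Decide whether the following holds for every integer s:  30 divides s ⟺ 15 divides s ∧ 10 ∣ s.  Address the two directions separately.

(⇒) If 30 ∣ s, write s = 30q. Since 30 = 2·15, s = 15·(2q), so 15 ∣ s; and since 30 = 3·10, s = 10·(3q), so 10 ∣ s.

(⇐) Suppose 15 ∣ s and 10 ∣ s. Any common multiple of 15 and 10 is a multiple of their lcm; here lcm(15, 10) = 15·10/gcd(15, 10) = 150/5 = 30, so 30 ∣ s.

The biconditional holds.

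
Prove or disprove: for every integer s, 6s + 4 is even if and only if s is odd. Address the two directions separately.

Forward direction. This fails: take s = 4. Then 6s + 4 = 28, which is even, yet s = 4 is even, not odd.

Converse. Suppose s is odd. Since 6 is even, 6s is even for every s, so 6s + 4 has the same parity as 4, which is even. Hence 6s + 4 is even.

Only the converse holds.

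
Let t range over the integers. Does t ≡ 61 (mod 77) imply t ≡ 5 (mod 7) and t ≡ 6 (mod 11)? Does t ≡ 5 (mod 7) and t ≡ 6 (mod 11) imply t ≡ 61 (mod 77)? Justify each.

Equivalent; both directions hold.

Forward direction. Suppose t ≡ 61 (mod 77); write t = 77j + 61. Since 7 ∣ 77, reducing mod 7 gives t ≡ 61 ≡ 5 (mod 7); since 11 ∣ 77, reducing mod 11 gives t ≡ 61 ≡ 6 (mod 11).

Converse. If t ≡ 5 (mod 7) and t ≡ 6 (mod 11), then by the Chinese remainder theorem t ≡ 61 (mod 77). This is exactly t ≡ 61 (mod 77).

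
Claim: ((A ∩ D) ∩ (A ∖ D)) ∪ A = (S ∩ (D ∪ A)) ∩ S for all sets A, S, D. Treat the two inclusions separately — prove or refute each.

Forward inclusion. This inclusion fails. Take A = {1}, S = ∅, D = ∅; then 1 ∈ ((A ∩ D) ∩ (A ∖ D)) ∪ A but 1 ∉ (S ∩ (D ∪ A)) ∩ S.

Reverse inclusion. This inclusion fails. Take A = ∅, S = {1}, D = {1}; then 1 ∈ (S ∩ (D ∪ A)) ∩ S but 1 ∉ ((A ∩ D) ∩ (A ∖ D)) ∪ A.

Both inclusions fail.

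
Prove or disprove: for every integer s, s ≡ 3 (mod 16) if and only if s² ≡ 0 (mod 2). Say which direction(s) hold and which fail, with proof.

(⇒) This fails: take s = 3. Then 3 ≡ 3 (mod 16), but 3² = 9 ≡ 1 (mod 2), not 0.

(⇐) This fails: take s = 0. Then 0² = 0 ≡ 0 (mod 2), yet 0 ≡ 0 (mod 16), not 3.

Neither direction holds.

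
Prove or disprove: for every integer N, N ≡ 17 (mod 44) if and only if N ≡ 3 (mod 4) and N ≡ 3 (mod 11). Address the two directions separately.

Neither direction holds.

(→) This fails: N = 17 gives 17 ≡ 17 (mod 44) but 17 ≡ 1 (mod 4), so the conjunction on the right does not hold.

(←) This fails: N = 3 satisfies both congruences on the right (3 ≡ 3 mod 4 and 3 ≡ 3 mod 11) yet 3 ≡ 3 (mod 44), not 17.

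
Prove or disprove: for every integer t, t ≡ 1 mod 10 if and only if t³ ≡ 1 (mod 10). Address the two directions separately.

Both implications hold.

Forward direction. Suppose t ≡ 1 mod 10. Write t = 10j + 1. Then (10j + 1)³ = 1000j³ + 300j² + 30j + 1 = 10(100j³ + 30j² + 3j) + 1, so t³ ≡ 1 (mod 10).

Converse. For the converse, argue contrapositively. If t ≢ 1 (mod 10), then t is congruent to one of 0, 2, 3, 4, 5, 6, 7, 8, 9 modulo 10, and these give t³ ≡ 0, 8, 7, 4, 5, 6, 3, 2, 9 respectively — never 1.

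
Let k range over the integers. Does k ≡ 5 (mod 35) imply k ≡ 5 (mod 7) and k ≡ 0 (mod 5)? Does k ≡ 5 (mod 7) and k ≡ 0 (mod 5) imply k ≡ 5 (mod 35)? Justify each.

Both directions hold.

(⟹) Suppose k ≡ 5 (mod 35); write k = 35j + 5. Since 7 ∣ 35, reducing mod 7 gives k ≡ 5 (mod 7); since 5 ∣ 35, reducing mod 5 gives k ≡ 5 ≡ 0 (mod 5).

(⟸) Conversely, if k ≡ 5 (mod 7) and k ≡ 0 (mod 5), then by the Chinese remainder theorem k ≡ 5 (mod 35). This is exactly k ≡ 5 (mod 35).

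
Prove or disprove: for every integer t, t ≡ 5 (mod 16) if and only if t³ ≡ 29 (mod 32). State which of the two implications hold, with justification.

The forward direction fails; the converse holds.

(⇒) This fails: take t = 21. Then 21 ≡ 5 (mod 16), but 21³ = 9261 ≡ 13 (mod 32), not 29.

(⇐) Conversely, the residues r modulo 32 with r³ ≡ 29 (mod 32) are exactly {5}, and each is ≡ 5 (mod 16).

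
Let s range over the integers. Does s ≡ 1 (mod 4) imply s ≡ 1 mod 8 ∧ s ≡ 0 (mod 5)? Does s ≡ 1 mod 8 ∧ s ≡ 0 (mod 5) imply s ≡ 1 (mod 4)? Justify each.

Only the reverse direction holds.

(⟹) This fails: s = 1 gives 1 ≡ 1 (mod 4) but 1 ≡ 1 (mod 5), so the conjunction on the right does not hold.

(⟸) Conversely, if s ≡ 1 (mod 8) and s ≡ 0 (mod 5), then by the Chinese remainder theorem s ≡ 25 (mod 40). Since 25 ≡ 1 (mod 4) and 4 ∣ 40, we get s ≡ 1 (mod 4).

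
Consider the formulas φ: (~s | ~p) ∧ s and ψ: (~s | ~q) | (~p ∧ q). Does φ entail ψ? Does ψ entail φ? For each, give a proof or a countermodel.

Only the forward implication holds.

Converse. This fails. Under p = F, s = F, q = F, the left side is false but the right side is true.

Forward direction. Assume the antecedent. If p is true, the antecedent cannot hold. If p is false, (~s | ~q) | (~p ∧ q) reduces to true regardless of the other variables. Either way (~s | ~q) | (~p ∧ q) holds.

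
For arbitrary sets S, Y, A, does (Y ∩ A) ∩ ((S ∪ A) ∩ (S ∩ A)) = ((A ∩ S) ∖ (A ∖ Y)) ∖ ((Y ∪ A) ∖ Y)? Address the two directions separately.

Both inclusions hold.

(⊆) Let x ∈ (Y ∩ A) ∩ ((S ∪ A) ∩ (S ∩ A)). Then x ∈ S ∩ Y ∩ A, from which x ∈ ((A ∩ S) ∖ (A ∖ Y)) ∖ ((Y ∪ A) ∖ Y).

(⊇) Let x ∈ ((A ∩ S) ∖ (A ∖ Y)) ∖ ((Y ∪ A) ∖ Y). Then x ∈ S ∩ Y ∩ A, from which x ∈ (Y ∩ A) ∩ ((S ∪ A) ∩ (S ∩ A)).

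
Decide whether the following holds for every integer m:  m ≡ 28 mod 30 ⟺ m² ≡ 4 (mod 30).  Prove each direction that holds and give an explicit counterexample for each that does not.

The forward direction holds; the converse fails.

(⟹) Suppose m ≡ 28 mod 30. Write m = 30j + 28. Then (30j + 28)² = 900j² + 1680j + 784 = 30(30j² + 56j + 26) + 4, so m² ≡ 4 (mod 30).

(⟸) This fails: take m = 2. Then 2² = 4 ≡ 4 (mod 30), yet 2 ≡ 2 (mod 30), not 28.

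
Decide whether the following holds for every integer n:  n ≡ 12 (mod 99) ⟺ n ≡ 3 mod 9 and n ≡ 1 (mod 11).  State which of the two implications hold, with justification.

Both implications hold.

(⇒) Suppose n ≡ 12 (mod 99); write n = 99j + 12. Since 9 ∣ 99, reducing mod 9 gives n ≡ 12 ≡ 3 (mod 9); since 11 ∣ 99, reducing mod 11 gives n ≡ 12 ≡ 1 (mod 11).

(⇐) Conversely, if n ≡ 3 (mod 9) and n ≡ 1 (mod 11), then by the Chinese remainder theorem n ≡ 12 (mod 99). This is exactly n ≡ 12 (mod 99).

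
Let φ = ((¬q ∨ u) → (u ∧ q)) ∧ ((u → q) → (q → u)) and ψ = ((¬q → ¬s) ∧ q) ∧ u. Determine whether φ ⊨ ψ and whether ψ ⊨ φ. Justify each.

(→) Assume the antecedent. If s is true, the antecedent forces (s = T, q = T, u = T), and ((¬q → ¬s) ∧ q) ∧ u holds there. If s is false, the antecedent forces (s = F, q = T, u = T), and ((¬q → ¬s) ∧ q) ∧ u holds there. Either way ((¬q → ¬s) ∧ q) ∧ u holds.

(←) Assume the antecedent. If s is true, the antecedent forces (s = T, q = T, u = T), and the consequent holds there. If s is false, the antecedent forces (s = F, q = T, u = T), and the consequent holds there. Either way the consequent holds.

Both directions hold.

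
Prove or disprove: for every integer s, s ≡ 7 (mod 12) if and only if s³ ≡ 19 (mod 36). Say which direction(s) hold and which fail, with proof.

(⟹) Suppose s ≡ 7 (mod 12). Working modulo 36, s ∈ {7, 19, 31}; for each such r, r³ ≡ 19 (mod 36).

(⟸) Conversely, the residues r modulo 36 with r³ ≡ 19 (mod 36) are exactly {7, 19, 31}, and each is ≡ 7 (mod 12).

Both directions hold.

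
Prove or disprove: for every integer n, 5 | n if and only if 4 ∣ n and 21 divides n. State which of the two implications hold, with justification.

(⟹) This fails: take n = 5. Certainly 5 ∣ 5, but 4 ∤ 5.

(⟸) This fails: take n = 84. Both 4 ∣ 84 and 21 ∣ 84, yet 84 is not a multiple of 5 (since 84 = 16·5 + 4), so 5 ∤ 84.

Both directions fail.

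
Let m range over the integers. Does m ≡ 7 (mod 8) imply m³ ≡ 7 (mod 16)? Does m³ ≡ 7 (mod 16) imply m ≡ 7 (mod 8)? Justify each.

(→) This fails: take m = 15. Then 15 ≡ 7 (mod 8), but 15³ = 3375 ≡ 15 (mod 16), not 7.

(←) Conversely, the residues r modulo 16 with r³ ≡ 7 (mod 16) are exactly {7}, and each is ≡ 7 (mod 8).

Only the reverse direction holds.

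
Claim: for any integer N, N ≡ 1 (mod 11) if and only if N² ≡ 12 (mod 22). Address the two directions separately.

Neither implication holds.

(⇒) This fails: take N = 1. Then 1 ≡ 1 (mod 11), but 1² = 1 ≡ 1 (mod 22), not 12.

(⇐) This fails: take N = 10. Then 10² = 100 ≡ 12 (mod 22), yet 10 ≡ 10 (mod 11), not 1.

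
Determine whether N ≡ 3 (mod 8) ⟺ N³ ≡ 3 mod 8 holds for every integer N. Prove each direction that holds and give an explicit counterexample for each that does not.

[⇒] Suppose N ≡ 3 (mod 8). Write N = 8j + 3. Then (8j + 3)³ = 512j³ + 576j² + 216j + 27 = 8(64j³ + 72j² + 27j + 3) + 3, so N³ ≡ 3 (mod 8).

[⇐] For the converse, argue contrapositively. If N ≢ 3 (mod 8), then N is congruent to one of 0, 1, 2, 4, 5, 6, 7 modulo 8, and these give N³ ≡ 0, 1, 0, 0, 5, 0, 7 respectively — never 3.

The biconditional holds.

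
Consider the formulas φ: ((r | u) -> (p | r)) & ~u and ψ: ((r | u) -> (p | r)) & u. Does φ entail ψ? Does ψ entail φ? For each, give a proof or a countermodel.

(→) This fails. Under p = F, u = F, r = F, the left side is true but the right side is false.

(←) This fails. Under p = T, u = T, r = F, the left side is false but the right side is true.

(⇒) fails and (⇐) fails.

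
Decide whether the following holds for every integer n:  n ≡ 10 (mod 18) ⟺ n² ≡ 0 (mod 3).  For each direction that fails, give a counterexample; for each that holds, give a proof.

(⇒) This fails: take n = 10. Then 10 ≡ 10 (mod 18), but 10² = 100 ≡ 1 (mod 3), not 0.

(⇐) This fails: take n = 0. Then 0² = 0 ≡ 0 (mod 3), yet 0 ≡ 0 (mod 18), not 10.

Neither direction holds.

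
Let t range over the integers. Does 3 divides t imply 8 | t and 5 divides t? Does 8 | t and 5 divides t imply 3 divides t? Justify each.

(⇒) fails and (⇐) fails.

(⟹) This fails: take t = 3. Certainly 3 ∣ 3, but 8 ∤ 3.

(⟸) This fails: take t = 40. Both 8 ∣ 40 and 5 ∣ 40, yet 40 is not a multiple of 3 (since 40 = 13·3 + 1), so 3 ∤ 40.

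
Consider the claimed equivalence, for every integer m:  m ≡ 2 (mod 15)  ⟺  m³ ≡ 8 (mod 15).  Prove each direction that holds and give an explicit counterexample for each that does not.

Both directions hold; the statement is true.

(→) Suppose m ≡ 2 (mod 15). Write m = 15j + 2. Then (15j + 2)³ = 3375j³ + 1350j² + 180j + 8 = 15(225j³ + 90j² + 12j) + 8, so m³ ≡ 8 (mod 15).

(←) Conversely, suppose m³ ≡ 8 (mod 15). The only residue r in {0, …, 14} with r³ ≡ 8 (mod 15) is r = 2, so m ≡ 2 (mod 15).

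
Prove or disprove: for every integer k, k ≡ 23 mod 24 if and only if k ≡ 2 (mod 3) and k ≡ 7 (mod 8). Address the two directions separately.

Both directions hold.

(⟹) Suppose k ≡ 23 (mod 24); write k = 24j + 23. Since 3 ∣ 24, reducing mod 3 gives k ≡ 23 ≡ 2 (mod 3); since 8 ∣ 24, reducing mod 8 gives k ≡ 23 ≡ 7 (mod 8).

(⟸) Conversely, if k ≡ 2 (mod 3) and k ≡ 7 (mod 8), then by the Chinese remainder theorem k ≡ 23 (mod 24). This is exactly k ≡ 23 (mod 24).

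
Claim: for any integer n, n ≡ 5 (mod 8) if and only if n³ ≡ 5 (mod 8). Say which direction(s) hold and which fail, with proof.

Both implications hold.

(⟹) Suppose n ≡ 5 (mod 8). Write n = 8j + 5. Then (8j + 5)³ = 512j³ + 960j² + 600j + 125 = 8(64j³ + 120j² + 75j + 15) + 5, so n³ ≡ 5 (mod 8).

(⟸) For the converse, argue contrapositively. If n ≢ 5 (mod 8), then n is congruent to one of 0, 1, 2, 3, 4, 6, 7 modulo 8, and these give n³ ≡ 0, 1, 0, 3, 0, 0, 7 respectively — never 5.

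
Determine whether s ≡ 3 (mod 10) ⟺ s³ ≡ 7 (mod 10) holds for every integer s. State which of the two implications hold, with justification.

The biconditional holds.

(→) Suppose s ≡ 3 (mod 10). Write s = 10j + 3. Then (10j + 3)³ = 1000j³ + 900j² + 270j + 27 = 10(100j³ + 90j² + 27j + 2) + 7, so s³ ≡ 7 (mod 10).

(←) Conversely, suppose s³ ≡ 7 (mod 10). The only residue r in {0, …, 9} with r³ ≡ 7 (mod 10) is r = 3, so s ≡ 3 (mod 10).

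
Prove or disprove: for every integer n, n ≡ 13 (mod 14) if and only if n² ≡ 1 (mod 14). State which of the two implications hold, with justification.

(⇐) This fails: take n = 1. Then 1² = 1 ≡ 1 (mod 14), yet 1 ≡ 1 (mod 14), not 13.

(⇒) Suppose n ≡ 13 (mod 14). Write n = 14j + 13. Then (14j + 13)² = 196j² + 364j + 169 = 14(14j² + 26j + 12) + 1, so n² ≡ 1 (mod 14).

Only the forward direction holds.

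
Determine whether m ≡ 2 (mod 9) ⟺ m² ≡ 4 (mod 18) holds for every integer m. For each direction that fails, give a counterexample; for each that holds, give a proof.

Forward direction. This fails: take m = 11. Then 11 ≡ 2 (mod 9), but 11² = 121 ≡ 13 (mod 18), not 4.

Converse. This fails: take m = 16. Then 16² = 256 ≡ 4 (mod 18), yet 16 ≡ 7 (mod 9), not 2.

Neither implication holds.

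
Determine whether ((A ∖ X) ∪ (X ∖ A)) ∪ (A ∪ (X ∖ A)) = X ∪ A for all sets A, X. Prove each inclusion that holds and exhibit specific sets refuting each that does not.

Both inclusions hold.

(⊆) Let x ∈ ((A ∖ X) ∪ (X ∖ A)) ∪ (A ∪ (X ∖ A)). Then either x ∈ A and x ∉ X; or x ∈ X and x ∉ A; or x ∈ A ∩ X. In each case x ∈ X ∪ A, so ((A ∖ X) ∪ (X ∖ A)) ∪ (A ∪ (X ∖ A)) ⊆ X ∪ A.

(⊇) Let x ∈ X ∪ A. Then either x ∈ A and x ∉ X; or x ∈ X and x ∉ A; or x ∈ A ∩ X. In each case x ∈ ((A ∖ X) ∪ (X ∖ A)) ∪ (A ∪ (X ∖ A)), so X ∪ A ⊆ ((A ∖ X) ∪ (X ∖ A)) ∪ (A ∪ (X ∖ A)).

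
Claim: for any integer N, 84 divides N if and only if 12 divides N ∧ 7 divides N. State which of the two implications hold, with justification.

Forward direction. If 84 ∣ N, write N = 84q. Since 84 = 7·12, N = 12·(7q), so 12 ∣ N; and since 84 = 12·7, N = 7·(12q), so 7 ∣ N.

Converse. Suppose 12 ∣ N and 7 ∣ N. Any common multiple of 12 and 7 is a multiple of their lcm; here gcd(12, 7) = 1, so lcm(12, 7) = 12·7 = 84, so 84 ∣ N.

Both directions hold; the statement is true.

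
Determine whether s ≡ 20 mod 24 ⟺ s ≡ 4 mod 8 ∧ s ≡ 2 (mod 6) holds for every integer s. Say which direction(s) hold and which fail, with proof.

Both directions hold.

(⟸) If s ≡ 4 (mod 8) and s ≡ 2 (mod 6), then by the Chinese remainder theorem s ≡ 20 (mod 24). This is exactly s ≡ 20 (mod 24).

(⟹) Suppose s ≡ 20 (mod 24); write s = 24j + 20. Since 8 ∣ 24, reducing mod 8 gives s ≡ 20 ≡ 4 (mod 8); since 6 ∣ 24, reducing mod 6 gives s ≡ 20 ≡ 2 (mod 6).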